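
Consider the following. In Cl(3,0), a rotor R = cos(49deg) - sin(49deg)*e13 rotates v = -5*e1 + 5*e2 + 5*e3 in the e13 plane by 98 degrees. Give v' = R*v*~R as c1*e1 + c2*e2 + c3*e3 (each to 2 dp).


Rotor R = cos(49deg) - sin(49deg)*e13
Rotation angle theta = 2 * 49 = 98 degrees in the e13 plane (e1 -> e3).
The component perpendicular to the plane (e2) is invariant: v'_2 = v2 = 5.00
cos(98deg) = -0.1392, sin(98deg) = 0.9903
v'_1 = v1*cos(theta) - v3*sin(theta) = -5*(-0.1392) - 5*0.9903 = -4.26
v'_3 = v1*sin(theta) + v3*cos(theta) = -5*0.9903 + 5*(-0.1392) = -5.65
v' = -4.26*e1 + 5.00*e2 - 5.65*e3


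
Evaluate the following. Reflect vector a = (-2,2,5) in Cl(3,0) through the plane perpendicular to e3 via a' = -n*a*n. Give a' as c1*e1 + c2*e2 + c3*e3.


Reflection formula: a' = -n*a*n, with n = e3 (unit vector, n^2 = 1).
For reflection through hyperplane perp to e3:
The component along e3 flips sign, others stay.
a = (-2, 2, 5)
a' = (-2, 2, -5)
a' = -2*e1 + 2*e2 - 5*e3


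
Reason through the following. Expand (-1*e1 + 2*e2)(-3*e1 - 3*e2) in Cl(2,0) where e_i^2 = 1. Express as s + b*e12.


Expand: (-1*e1 + 2*e2)(-3*e1 - 3*e2)
= (-1)*(-3)*e1e1 + (-1)*(-3)*e1e2 + 2*(-3)*e2e1 + 2*(-3)*e2e2
Using e1^2 = e2^2 = 1, e2e1 = -e1e2:
Scalar part s = (-1)*(-3) + 2*(-3) = 3 + (-6) = -3
Bivector part b = (-1)*(-3) - 2*(-3) = 3 - (-6) = 9
uv = -3 + 9*e12


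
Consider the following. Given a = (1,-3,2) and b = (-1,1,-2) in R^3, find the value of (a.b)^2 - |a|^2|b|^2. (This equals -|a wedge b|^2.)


a . b = 1*(-1) + (-3)*1 + 2*(-2)
= -1 + (-3) + (-4) = -8
|a|^2 = 1^2 + (-3)^2 + 2^2 = 14
|b|^2 = (-1)^2 + 1^2 + (-2)^2 = 6
(a.b)^2 = (-8)^2 = 64
|a|^2 * |b|^2 = 14 * 6 = 84
Result = 64 - 84 = -20


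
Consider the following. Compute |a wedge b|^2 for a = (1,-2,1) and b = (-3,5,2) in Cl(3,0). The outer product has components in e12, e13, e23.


a wedge b = (a1*b2 - a2*b1)*e12 + (a1*b3 - a3*b1)*e13 + (a2*b3 - a3*b2)*e23
e12 coeff: 1*5 - (-2)*(-3) = 5 - 6 = -1
e13 coeff: 1*2 - 1*(-3) = 2 - (-3) = 5
e23 coeff: (-2)*2 - 1*5 = -4 - 5 = -9
|a wedge b|^2 = (-1)^2 + 5^2 + (-9)^2
= 1 + 25 + 81
= 107


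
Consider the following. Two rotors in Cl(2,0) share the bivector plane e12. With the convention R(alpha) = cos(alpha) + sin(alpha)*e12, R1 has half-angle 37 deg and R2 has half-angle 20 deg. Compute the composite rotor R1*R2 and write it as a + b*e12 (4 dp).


Same-plane rotors commute and their half-angles add:
R1*R2 = cos(a1 + a2) + sin(a1 + a2)*e12.
a1 + a2 = 37 + 20 = 57 deg
cos(57 deg) = 0.5446
sin(57 deg) = 0.8387
R1*R2 = 0.5446 + 0.8387*e12


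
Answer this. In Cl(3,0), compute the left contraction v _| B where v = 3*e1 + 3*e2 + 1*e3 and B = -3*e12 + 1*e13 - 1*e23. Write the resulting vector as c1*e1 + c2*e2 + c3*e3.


Left contraction v _| B = <vB>_1 (grade-1 part of the geometric product vB).
Using e1_|e12 = e2, e2_|e12 = -e1, e1_|e13 = e3, e3_|e13 = -e1, e2_|e23 = e3, e3_|e23 = -e2:
e1 coeff: -v2*b12 - v3*b13 = -(3)*(-3) - (1)*(1) = 8
e2 coeff: v1*b12 - v3*b23 = (3)*(-3) - (1)*(-1) = -8
e3 coeff: v1*b13 + v2*b23 = (3)*(1) + (3)*(-1) = 0
v _| B = 8*e1 - 8*e2 + 0*e3


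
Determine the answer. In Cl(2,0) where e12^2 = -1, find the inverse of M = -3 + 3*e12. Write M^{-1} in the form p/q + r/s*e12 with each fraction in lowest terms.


M = -3 + 3*e12, where e12^2 = -1.
Since M commutes with its reverse ~M = a - b*e12, M * ~M = a^2 - b^2*e12^2 = a^2 + b^2.
So M^{-1} = ~M / (a^2 + b^2) = (a - b*e12)/(a^2 + b^2).
a^2 + b^2 = 9 + 9 = 18
Scalar part = -3/18 = -1/6
Bivector coeff = -3/18 = -1/6
M^{-1} = -1/6 - 1/6*e12


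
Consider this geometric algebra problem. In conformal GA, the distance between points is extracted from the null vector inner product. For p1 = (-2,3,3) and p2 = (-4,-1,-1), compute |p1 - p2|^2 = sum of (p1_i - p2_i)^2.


p1 - p2 = (2, 4, 4)
|p1 - p2|^2 = 2^2 + 4^2 + 4^2
= 4 + 16 + 16
= 36


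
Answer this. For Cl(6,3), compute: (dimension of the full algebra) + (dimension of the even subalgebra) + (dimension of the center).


n = 6 + 3 = 9
Total dim = 2^9 = 512
Even subalgebra dim = 2^8 = 256
n is odd, so center dim = 2
Sum = 512 + 256 + 2 = 770


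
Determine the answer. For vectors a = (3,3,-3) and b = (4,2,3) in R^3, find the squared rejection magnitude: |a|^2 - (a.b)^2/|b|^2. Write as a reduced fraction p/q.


|a|^2 = 3^2 + 3^2 + (-3)^2 = 27
|b|^2 = 4^2 + 2^2 + 3^2 = 29
a . b = 3*4 + 3*2 + (-3)*3 = 9
(a.b)^2 = 9^2 = 81
|rej|^2 = 27 - 81/29
= (783 - 81)/29
= 702/29
In lowest terms: 702/29


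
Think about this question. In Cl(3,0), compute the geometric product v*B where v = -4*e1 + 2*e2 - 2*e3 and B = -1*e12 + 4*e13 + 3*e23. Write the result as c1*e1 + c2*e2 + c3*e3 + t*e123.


vB has grade-1 (vector) and grade-3 (trivector) parts: vB = (v _| B) + (v ^ B).
Vector part <vB>_1:
  e1: -v2*b12 - v3*b13 = -(2)*(-1) - (-2)*(4) = 10
  e2: v1*b12 - v3*b23 = (-4)*(-1) - (-2)*(3) = 10
  e3: v1*b13 + v2*b23 = (-4)*(4) + (2)*(3) = -10
Trivector part <vB>_3:
  e123: v1*b23 - v2*b13 + v3*b12 = (-4)*(3) - (2)*(4) + (-2)*(-1) = -18
vB = 10*e1 + 10*e2 - 10*e3 - 18*e123


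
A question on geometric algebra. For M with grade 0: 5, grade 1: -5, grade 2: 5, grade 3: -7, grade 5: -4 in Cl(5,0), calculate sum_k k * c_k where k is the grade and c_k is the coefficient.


Grade-weighted sum = sum of grade_k * coefficient_k
0*5 = 0
1*(-5) = -5
2*5 = 10
3*(-7) = -21
5*(-4) = -20
Total = 0 + (-5) + 10 + (-21) + (-20) = -36


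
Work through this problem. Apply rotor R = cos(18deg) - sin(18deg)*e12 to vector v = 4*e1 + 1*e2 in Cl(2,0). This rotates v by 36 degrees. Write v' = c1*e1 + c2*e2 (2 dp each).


Rotor R = cos(18deg) - sin(18deg)*e12
Rotation angle theta = 2 * 18 = 36 degrees
v' = R*v*~R rotates v by theta.
cos(36deg) = 0.8090, sin(36deg) = 0.5878
v'_1 = 4*cos(36deg) - 1*sin(36deg)
= 4*0.8090 - 1*0.5878
= 2.65
v'_2 = 4*sin(36deg) + 1*cos(36deg)
= 4*0.5878 + 1*0.8090
= 3.16
v' = 2.65*e1 + 3.16*e2


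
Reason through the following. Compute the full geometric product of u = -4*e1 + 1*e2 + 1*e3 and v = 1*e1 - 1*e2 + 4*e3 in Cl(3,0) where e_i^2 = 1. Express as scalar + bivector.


In Cl(3,0): e_i^2 = 1, e_ie_j = -e_je_i for i != j.
Scalar part = u . v = (-4)*1 + 1*(-1) + 1*4
= -4 + (-1) + 4 = -1
e12 coeff = (-4)*(-1) - 1*1 = 4 - 1 = 3
e13 coeff = (-4)*4 - 1*1 = -16 - 1 = -17
e23 coeff = 1*4 - 1*(-1) = 4 - (-1) = 5
uv = -1 + 3*e12 - 17*e13 + 5*e23


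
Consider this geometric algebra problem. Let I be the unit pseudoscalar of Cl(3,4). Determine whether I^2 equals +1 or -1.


The pseudoscalar I = e1...e_n (product of all n generators) of Cl(p,q) satisfies I^2 = (-1)^(q + n(n-1)/2).
p = 3, q = 4, n = p + q = 7
n(n-1)/2 = 7 * 6 / 2 = 21
Exponent = q + n(n-1)/2 = 4 + 21 = 25
I^2 = (-1)^25 = -1


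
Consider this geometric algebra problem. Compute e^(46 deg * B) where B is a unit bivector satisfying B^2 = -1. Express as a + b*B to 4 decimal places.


For a unit bivector B with B^2 = -1, the exponential series gives
e^(theta*B) = cos(theta) + sin(theta)*B (the GA analogue of Euler's formula).
theta = 46 degrees = 0.802851 rad
cos(46 deg) = 0.6947
sin(46 deg) = 0.7193
exp(theta*B) = 0.6947 + 0.7193*B


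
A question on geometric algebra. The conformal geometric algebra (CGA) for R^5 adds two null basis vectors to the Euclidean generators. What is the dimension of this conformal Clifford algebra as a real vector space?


The conformal model of R^5 uses Cl(6,1): the 5 Euclidean generators plus two extra orthogonal generators e+ (e+^2 = +1) and e- (e-^2 = -1), from which the null vectors e0, einf are built.
Number of generators m = 5 + 2 = 7.
dim Cl(p,q) = 2^m = 2^7 = 128


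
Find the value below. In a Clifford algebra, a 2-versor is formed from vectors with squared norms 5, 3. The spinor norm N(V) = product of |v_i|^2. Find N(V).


Spinor norm N(V) = |v1|^2 * |v2|^2 * ... * |v2|^2
= 5 * 3
Running product: 5, 15
N(V) = 15


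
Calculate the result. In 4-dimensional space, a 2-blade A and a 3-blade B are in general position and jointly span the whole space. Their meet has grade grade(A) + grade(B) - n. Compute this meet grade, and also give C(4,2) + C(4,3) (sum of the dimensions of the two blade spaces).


Meet grade = grade(A) + grade(B) - n
= 2 + 3 - 4 = 1
C(4,2) = 6
C(4,3) = 4
dim_A + dim_B = 6 + 4 = 10


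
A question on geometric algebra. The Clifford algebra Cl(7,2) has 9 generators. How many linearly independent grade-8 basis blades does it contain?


Number of grade-k basis blades in Cl(p,q) with n = p + q is C(n, k).
n = 7 + 2 = 9
C(9, 8) = 9! / (8! * 1!)
= 362880 / (40320 * 1)
= 9


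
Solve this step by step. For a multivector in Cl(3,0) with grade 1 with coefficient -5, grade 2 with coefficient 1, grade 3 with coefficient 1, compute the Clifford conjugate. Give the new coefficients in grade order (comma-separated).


Clifford conjugate sign for grade k: (-1)^(k(k+1)/2)
Grade 1: (-1)^(1*2/2) = (-1)^1 = -1, coeff -5 -> 5
Grade 2: (-1)^(2*3/2) = (-1)^3 = -1, coeff 1 -> -1
Grade 3: (-1)^(3*4/2) = (-1)^6 = 1, coeff 1 -> 1
Conjugated coefficients: 5, -1, 1


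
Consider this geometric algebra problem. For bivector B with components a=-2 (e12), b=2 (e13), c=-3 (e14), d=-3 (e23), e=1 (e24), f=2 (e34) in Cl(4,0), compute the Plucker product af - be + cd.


Plucker relation: af - be + cd
a*f = (-2)*2 = -4
b*e = 2*1 = 2
c*d = (-3)*(-3) = 9
af - be + cd = -4 - 2 + 9
= 3


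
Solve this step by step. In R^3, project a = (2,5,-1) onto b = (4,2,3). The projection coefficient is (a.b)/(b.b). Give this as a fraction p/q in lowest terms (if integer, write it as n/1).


Projection coefficient = (a . b) / (b . b)
a . b = 2*4 + 5*2 + (-1)*3
= 8 + 10 + (-3) = 15
b . b = 4^2 + 2^2 + 3^2
= 16 + 4 + 9 = 29
Coefficient = 15/29
In lowest terms: 15/29


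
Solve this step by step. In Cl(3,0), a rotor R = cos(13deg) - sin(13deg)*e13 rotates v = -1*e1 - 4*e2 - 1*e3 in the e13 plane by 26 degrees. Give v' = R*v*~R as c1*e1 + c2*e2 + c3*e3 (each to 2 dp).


Rotor R = cos(13deg) - sin(13deg)*e13
Rotation angle theta = 2 * 13 = 26 degrees in the e13 plane (e1 -> e3).
The component perpendicular to the plane (e2) is invariant: v'_2 = v2 = -4.00
cos(26deg) = 0.8988, sin(26deg) = 0.4384
v'_1 = v1*cos(theta) - v3*sin(theta) = -1*0.8988 - (-1)*0.4384 = -0.46
v'_3 = v1*sin(theta) + v3*cos(theta) = -1*0.4384 + (-1)*0.8988 = -1.34
v' = -0.46*e1 - 4.00*e2 - 1.34*e3


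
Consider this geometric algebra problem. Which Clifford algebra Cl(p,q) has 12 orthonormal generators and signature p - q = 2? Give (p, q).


We need p + q = 12 and p - q = 2.
Adding: 2p = 12 + 2 = 14, so p = 7.
Then q = 12 - 7 = 5.
(p, q) = (7, 5)


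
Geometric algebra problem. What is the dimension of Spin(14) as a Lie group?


Spin(n) double-covers SO(n); both have Lie algebra so(n) of dimension n(n-1)/2.
n = 14
n(n-1) = 14 * 13 = 182
dim Spin(14) = 182/2 = 91


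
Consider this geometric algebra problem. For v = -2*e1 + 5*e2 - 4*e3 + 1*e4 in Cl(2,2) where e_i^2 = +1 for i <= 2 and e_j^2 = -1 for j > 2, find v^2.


v^2 = sum of c_i^2 * e_i^2
Positive signature terms (e_i^2 = +1): (-2)^2 + 5^2 = 29
Negative signature terms (e_j^2 = -1): (-4)^2 + 1^2 = 17
v^2 = 29 - 17 = 12


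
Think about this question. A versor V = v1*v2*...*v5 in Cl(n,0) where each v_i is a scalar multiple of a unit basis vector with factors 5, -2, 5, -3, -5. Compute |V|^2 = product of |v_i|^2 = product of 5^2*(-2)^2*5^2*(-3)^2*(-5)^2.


Each vector v_i has |v_i|^2 = s_i^2
Squared scales: 5^2 = 25, (-2)^2 = 4, 5^2 = 25, (-3)^2 = 9, (-5)^2 = 25
|V|^2 = 25 * 4 * 25 * 9 * 25
= 562500


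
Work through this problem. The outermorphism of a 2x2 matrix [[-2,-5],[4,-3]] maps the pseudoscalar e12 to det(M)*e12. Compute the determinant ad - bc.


The outermorphism of a linear map f sends e1^e2 to f(e1)^f(e2).
f(e1) = -2*e1 + 4*e2
f(e2) = -5*e1 - 3*e2
f(e1) ^ f(e2) = (-2*e1 + 4*e2) ^ (-5*e1 - 3*e2)
= (-2)*(-3)*e12 + 4*(-5)*e21
= (6 - (-20))*e12
= 26*e12
Coefficient = 26


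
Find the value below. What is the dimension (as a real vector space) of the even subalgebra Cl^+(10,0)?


Even subalgebra dimension = 2^(n-1)
n = 10 + 0 = 10
2^(10 - 1) = 2^9 = 512
Verification: sum of C(10,k) for even k = 1 + 45 + 210 + 210 + 45 + 1 = 512
Result = 512


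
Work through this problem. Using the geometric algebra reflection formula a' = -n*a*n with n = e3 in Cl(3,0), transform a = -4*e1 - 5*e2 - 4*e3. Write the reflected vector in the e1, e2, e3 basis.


Reflection formula: a' = -n*a*n, with n = e3 (unit vector, n^2 = 1).
For reflection through hyperplane perp to e3:
The component along e3 flips sign, others stay.
a = (-4, -5, -4)
a' = (-4, -5, 4)
a' = -4*e1 - 5*e2 + 4*e3


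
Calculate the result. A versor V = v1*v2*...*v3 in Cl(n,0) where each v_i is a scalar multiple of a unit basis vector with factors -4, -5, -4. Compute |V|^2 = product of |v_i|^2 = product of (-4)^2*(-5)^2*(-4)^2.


Each vector v_i has |v_i|^2 = s_i^2
Squared scales: (-4)^2 = 16, (-5)^2 = 25, (-4)^2 = 16
|V|^2 = 16 * 25 * 16
= 6400


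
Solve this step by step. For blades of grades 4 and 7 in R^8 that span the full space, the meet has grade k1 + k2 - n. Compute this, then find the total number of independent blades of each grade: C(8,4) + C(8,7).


Meet grade = grade(A) + grade(B) - n
= 4 + 7 - 8 = 3
C(8,4) = 70
C(8,7) = 8
dim_A + dim_B = 70 + 8 = 78


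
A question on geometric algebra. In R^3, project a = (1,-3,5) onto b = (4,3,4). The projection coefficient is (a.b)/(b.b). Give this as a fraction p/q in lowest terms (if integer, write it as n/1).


Projection coefficient = (a . b) / (b . b)
a . b = 1*4 + (-3)*3 + 5*4
= 4 + (-9) + 20 = 15
b . b = 4^2 + 3^2 + 4^2
= 16 + 9 + 16 = 41
Coefficient = 15/41
In lowest terms: 15/41


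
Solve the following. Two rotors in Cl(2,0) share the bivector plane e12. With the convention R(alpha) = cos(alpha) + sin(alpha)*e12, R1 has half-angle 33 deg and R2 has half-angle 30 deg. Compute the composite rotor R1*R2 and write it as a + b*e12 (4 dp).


Same-plane rotors commute and their half-angles add:
R1*R2 = cos(a1 + a2) + sin(a1 + a2)*e12.
a1 + a2 = 33 + 30 = 63 deg
cos(63 deg) = 0.4540
sin(63 deg) = 0.8910
R1*R2 = 0.4540 + 0.8910*e12


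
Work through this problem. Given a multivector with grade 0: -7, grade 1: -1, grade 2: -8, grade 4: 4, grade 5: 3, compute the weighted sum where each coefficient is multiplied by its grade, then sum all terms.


Grade-weighted sum = sum of grade_k * coefficient_k
0*(-7) = 0
1*(-1) = -1
2*(-8) = -16
4*4 = 16
5*3 = 15
Total = 0 + (-1) + (-16) + 16 + 15 = 14


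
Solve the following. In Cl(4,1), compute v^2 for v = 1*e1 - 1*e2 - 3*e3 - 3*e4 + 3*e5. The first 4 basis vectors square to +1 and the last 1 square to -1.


v^2 = sum of c_i^2 * e_i^2
Positive signature terms (e_i^2 = +1): 1^2 + (-1)^2 + (-3)^2 + (-3)^2 = 20
Negative signature terms (e_j^2 = -1): 3^2 = 9
v^2 = 20 - 9 = 11


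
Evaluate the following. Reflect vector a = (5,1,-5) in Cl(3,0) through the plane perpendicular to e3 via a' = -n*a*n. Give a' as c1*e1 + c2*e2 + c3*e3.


Reflection formula: a' = -n*a*n, with n = e3 (unit vector, n^2 = 1).
For reflection through hyperplane perp to e3:
The component along e3 flips sign, others stay.
a = (5, 1, -5)
a' = (5, 1, 5)
a' = 5*e1 + 1*e2 + 5*e3


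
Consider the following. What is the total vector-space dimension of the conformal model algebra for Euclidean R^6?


The conformal model of R^6 uses Cl(7,1): the 6 Euclidean generators plus two extra orthogonal generators e+ (e+^2 = +1) and e- (e-^2 = -1), from which the null vectors e0, einf are built.
Number of generators m = 6 + 2 = 8.
dim Cl(p,q) = 2^m = 2^8 = 256


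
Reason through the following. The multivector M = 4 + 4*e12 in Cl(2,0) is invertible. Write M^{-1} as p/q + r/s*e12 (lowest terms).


M = 4 + 4*e12, where e12^2 = -1.
Since M commutes with its reverse ~M = a - b*e12, M * ~M = a^2 - b^2*e12^2 = a^2 + b^2.
So M^{-1} = ~M / (a^2 + b^2) = (a - b*e12)/(a^2 + b^2).
a^2 + b^2 = 16 + 16 = 32
Scalar part = 4/32 = 1/8
Bivector coeff = -4/32 = -1/8
M^{-1} = 1/8 - 1/8*e12


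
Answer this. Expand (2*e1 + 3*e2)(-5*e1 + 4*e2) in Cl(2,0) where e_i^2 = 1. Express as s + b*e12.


Expand: (2*e1 + 3*e2)(-5*e1 + 4*e2)
= 2*(-5)*e1e1 + 2*4*e1e2 + 3*(-5)*e2e1 + 3*4*e2e2
Using e1^2 = e2^2 = 1, e2e1 = -e1e2:
Scalar part s = 2*(-5) + 3*4 = -10 + 12 = 2
Bivector part b = 2*4 - 3*(-5) = 8 - (-15) = 23
uv = 2 + 23*e12


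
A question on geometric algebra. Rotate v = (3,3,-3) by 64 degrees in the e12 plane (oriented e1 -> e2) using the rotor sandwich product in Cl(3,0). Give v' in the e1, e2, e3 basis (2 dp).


Rotor R = cos(32deg) - sin(32deg)*e12
Rotation angle theta = 2 * 32 = 64 degrees in the e12 plane (e1 -> e2).
The component perpendicular to the plane (e3) is invariant: v'_3 = v3 = -3.00
cos(64deg) = 0.4384, sin(64deg) = 0.8988
v'_1 = v1*cos(theta) - v2*sin(theta) = 3*0.4384 - 3*0.8988 = -1.38
v'_2 = v1*sin(theta) + v2*cos(theta) = 3*0.8988 + 3*0.4384 = 4.01
v' = -1.38*e1 + 4.01*e2 - 3.00*e3


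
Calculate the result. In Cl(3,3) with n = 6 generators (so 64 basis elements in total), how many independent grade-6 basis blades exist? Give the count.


Number of grade-k basis blades in Cl(p,q) with n = p + q is C(n, k).
n = 3 + 3 = 6
C(6, 6) = 6! / (6! * 0!)
= 720 / (720 * 1)
= 1


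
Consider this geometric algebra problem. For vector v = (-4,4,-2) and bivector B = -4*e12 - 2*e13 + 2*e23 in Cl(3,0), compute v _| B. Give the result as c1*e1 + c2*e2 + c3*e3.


Left contraction v _| B = <vB>_1 (grade-1 part of the geometric product vB).
Using e1_|e12 = e2, e2_|e12 = -e1, e1_|e13 = e3, e3_|e13 = -e1, e2_|e23 = e3, e3_|e23 = -e2:
e1 coeff: -v2*b12 - v3*b13 = -(4)*(-4) - (-2)*(-2) = 12
e2 coeff: v1*b12 - v3*b23 = (-4)*(-4) - (-2)*(2) = 20
e3 coeff: v1*b13 + v2*b23 = (-4)*(-2) + (4)*(2) = 16
v _| B = 12*e1 + 20*e2 + 16*e3


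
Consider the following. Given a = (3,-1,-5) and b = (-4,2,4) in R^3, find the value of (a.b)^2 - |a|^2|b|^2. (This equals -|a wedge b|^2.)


a . b = 3*(-4) + (-1)*2 + (-5)*4
= -12 + (-2) + (-20) = -34
|a|^2 = 3^2 + (-1)^2 + (-5)^2 = 35
|b|^2 = (-4)^2 + 2^2 + 4^2 = 36
(a.b)^2 = (-34)^2 = 1156
|a|^2 * |b|^2 = 35 * 36 = 1260
Result = 1156 - 1260 = -104


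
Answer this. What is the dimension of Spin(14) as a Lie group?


Spin(n) double-covers SO(n); both have Lie algebra so(n) of dimension n(n-1)/2.
n = 14
n(n-1) = 14 * 13 = 182
dim Spin(14) = 182/2 = 91


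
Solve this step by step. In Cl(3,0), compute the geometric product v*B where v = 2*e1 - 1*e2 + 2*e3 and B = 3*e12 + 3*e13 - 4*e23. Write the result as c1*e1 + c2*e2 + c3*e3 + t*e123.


vB has grade-1 (vector) and grade-3 (trivector) parts: vB = (v _| B) + (v ^ B).
Vector part <vB>_1:
  e1: -v2*b12 - v3*b13 = -(-1)*(3) - (2)*(3) = -3
  e2: v1*b12 - v3*b23 = (2)*(3) - (2)*(-4) = 14
  e3: v1*b13 + v2*b23 = (2)*(3) + (-1)*(-4) = 10
Trivector part <vB>_3:
  e123: v1*b23 - v2*b13 + v3*b12 = (2)*(-4) - (-1)*(3) + (2)*(3) = 1
vB = -3*e1 + 14*e2 + 10*e3 + 1*e123


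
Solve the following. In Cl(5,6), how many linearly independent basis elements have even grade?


Even subalgebra dimension = 2^(n-1)
n = 5 + 6 = 11
2^(11 - 1) = 2^10 = 1024
Verification: sum of C(11,k) for even k = 1 + 55 + 330 + 462 + 165 + 11 = 1024
Result = 1024


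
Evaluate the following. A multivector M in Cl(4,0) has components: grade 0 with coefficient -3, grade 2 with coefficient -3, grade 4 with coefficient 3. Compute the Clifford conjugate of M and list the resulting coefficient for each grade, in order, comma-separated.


Clifford conjugate sign for grade k: (-1)^(k(k+1)/2)
Grade 0: (-1)^(0*1/2) = (-1)^0 = 1, coeff -3 -> -3
Grade 2: (-1)^(2*3/2) = (-1)^3 = -1, coeff -3 -> 3
Grade 4: (-1)^(4*5/2) = (-1)^10 = 1, coeff 3 -> 3
Conjugated coefficients: -3, 3, 3


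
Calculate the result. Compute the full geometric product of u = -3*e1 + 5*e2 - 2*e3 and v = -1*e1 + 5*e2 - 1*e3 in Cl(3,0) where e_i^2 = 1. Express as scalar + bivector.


In Cl(3,0): e_i^2 = 1, e_ie_j = -e_je_i for i != j.
Scalar part = u . v = (-3)*(-1) + 5*5 + (-2)*(-1)
= 3 + 25 + 2 = 30
e12 coeff = (-3)*5 - 5*(-1) = -15 - (-5) = -10
e13 coeff = (-3)*(-1) - (-2)*(-1) = 3 - 2 = 1
e23 coeff = 5*(-1) - (-2)*5 = -5 - (-10) = 5
uv = 30 - 10*e12 + 1*e13 + 5*e23


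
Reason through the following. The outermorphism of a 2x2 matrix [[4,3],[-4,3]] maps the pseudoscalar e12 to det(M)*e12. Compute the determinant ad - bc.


The outermorphism of a linear map f sends e1^e2 to f(e1)^f(e2).
f(e1) = 4*e1 - 4*e2
f(e2) = 3*e1 + 3*e2
f(e1) ^ f(e2) = (4*e1 - 4*e2) ^ (3*e1 + 3*e2)
= 4*3*e12 + (-4)*3*e21
= (12 - (-12))*e12
= 24*e12
Coefficient = 24


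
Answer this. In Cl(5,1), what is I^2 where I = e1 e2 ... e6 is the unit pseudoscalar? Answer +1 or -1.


The pseudoscalar I = e1...e_n (product of all n generators) of Cl(p,q) satisfies I^2 = (-1)^(q + n(n-1)/2).
p = 5, q = 1, n = p + q = 6
n(n-1)/2 = 6 * 5 / 2 = 15
Exponent = q + n(n-1)/2 = 1 + 15 = 16
I^2 = (-1)^16 = +1


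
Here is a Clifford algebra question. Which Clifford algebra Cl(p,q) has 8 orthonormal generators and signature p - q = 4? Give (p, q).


We need p + q = 8 and p - q = 4.
Adding: 2p = 8 + 4 = 12, so p = 6.
Then q = 8 - 6 = 2.
(p, q) = (6, 2)


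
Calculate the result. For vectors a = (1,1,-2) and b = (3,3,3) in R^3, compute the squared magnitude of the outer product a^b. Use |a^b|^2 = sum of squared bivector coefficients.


a wedge b = (a1*b2 - a2*b1)*e12 + (a1*b3 - a3*b1)*e13 + (a2*b3 - a3*b2)*e23
e12 coeff: 1*3 - 1*3 = 3 - 3 = 0
e13 coeff: 1*3 - (-2)*3 = 3 - (-6) = 9
e23 coeff: 1*3 - (-2)*3 = 3 - (-6) = 9
|a wedge b|^2 = 0^2 + 9^2 + 9^2
= 0 + 81 + 81
= 162


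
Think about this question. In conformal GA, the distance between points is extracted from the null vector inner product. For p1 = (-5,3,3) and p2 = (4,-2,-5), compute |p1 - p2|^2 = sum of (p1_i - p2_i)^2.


p1 - p2 = (-9, 5, 8)
|p1 - p2|^2 = (-9)^2 + 5^2 + 8^2
= 81 + 25 + 64
= 170


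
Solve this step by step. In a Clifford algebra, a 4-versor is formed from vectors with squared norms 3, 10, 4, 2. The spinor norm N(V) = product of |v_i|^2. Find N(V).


Spinor norm N(V) = |v1|^2 * |v2|^2 * ... * |v4|^2
= 3 * 10 * 4 * 2
Running product: 3, 30, 120, 240
N(V) = 240


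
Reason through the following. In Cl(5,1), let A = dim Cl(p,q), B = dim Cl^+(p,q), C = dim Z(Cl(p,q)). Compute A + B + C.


n = 5 + 1 = 6
Total dim = 2^6 = 64
Even subalgebra dim = 2^5 = 32
n is even, so center dim = 1
Sum = 64 + 32 + 1 = 97


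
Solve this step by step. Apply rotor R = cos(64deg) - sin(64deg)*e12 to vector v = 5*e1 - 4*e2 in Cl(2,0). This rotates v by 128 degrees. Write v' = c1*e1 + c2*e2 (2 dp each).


Rotor R = cos(64deg) - sin(64deg)*e12
Rotation angle theta = 2 * 64 = 128 degrees
v' = R*v*~R rotates v by theta.
cos(128deg) = -0.6157, sin(128deg) = 0.7880
v'_1 = 5*cos(128deg) - (-4)*sin(128deg)
= 5*(-0.6157) - (-4)*0.7880
= 0.07
v'_2 = 5*sin(128deg) + (-4)*cos(128deg)
= 5*0.7880 + (-4)*(-0.6157)
= 6.40
v' = 0.07*e1 + 6.40*e2


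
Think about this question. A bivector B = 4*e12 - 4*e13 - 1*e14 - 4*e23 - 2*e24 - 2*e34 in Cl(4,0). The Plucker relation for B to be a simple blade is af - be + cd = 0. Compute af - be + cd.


Plucker relation: af - be + cd
a*f = 4*(-2) = -8
b*e = (-4)*(-2) = 8
c*d = (-1)*(-4) = 4
af - be + cd = -8 - 8 + 4
= -12


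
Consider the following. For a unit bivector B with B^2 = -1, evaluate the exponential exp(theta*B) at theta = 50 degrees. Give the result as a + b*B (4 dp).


For a unit bivector B with B^2 = -1, the exponential series gives
e^(theta*B) = cos(theta) + sin(theta)*B (the GA analogue of Euler's formula).
theta = 50 degrees = 0.872665 rad
cos(50 deg) = 0.6428
sin(50 deg) = 0.7660
exp(theta*B) = 0.6428 + 0.7660*B


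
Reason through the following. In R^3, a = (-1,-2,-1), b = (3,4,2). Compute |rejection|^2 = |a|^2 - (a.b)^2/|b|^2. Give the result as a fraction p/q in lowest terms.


|a|^2 = (-1)^2 + (-2)^2 + (-1)^2 = 6
|b|^2 = 3^2 + 4^2 + 2^2 = 29
a . b = (-1)*3 + (-2)*4 + (-1)*2 = -13
(a.b)^2 = (-13)^2 = 169
|rej|^2 = 6 - 169/29
= (174 - 169)/29
= 5/29
In lowest terms: 5/29


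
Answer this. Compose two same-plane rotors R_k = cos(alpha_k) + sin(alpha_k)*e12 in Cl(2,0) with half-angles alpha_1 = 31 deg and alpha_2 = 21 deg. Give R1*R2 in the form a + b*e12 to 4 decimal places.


Same-plane rotors commute and their half-angles add:
R1*R2 = cos(a1 + a2) + sin(a1 + a2)*e12.
a1 + a2 = 31 + 21 = 52 deg
cos(52 deg) = 0.6157
sin(52 deg) = 0.7880
R1*R2 = 0.6157 + 0.7880*e12


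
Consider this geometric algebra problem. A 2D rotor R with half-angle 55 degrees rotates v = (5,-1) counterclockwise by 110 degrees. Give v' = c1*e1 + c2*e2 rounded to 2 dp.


Rotor R = cos(55deg) - sin(55deg)*e12
Rotation angle theta = 2 * 55 = 110 degrees
v' = R*v*~R rotates v by theta.
cos(110deg) = -0.3420, sin(110deg) = 0.9397
v'_1 = 5*cos(110deg) - (-1)*sin(110deg)
= 5*(-0.3420) - (-1)*0.9397
= -0.77
v'_2 = 5*sin(110deg) + (-1)*cos(110deg)
= 5*0.9397 + (-1)*(-0.3420)
= 5.04
v' = -0.77*e1 + 5.04*e2


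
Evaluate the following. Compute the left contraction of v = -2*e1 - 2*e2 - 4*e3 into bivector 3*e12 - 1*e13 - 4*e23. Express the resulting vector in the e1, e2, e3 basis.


Left contraction v _| B = <vB>_1 (grade-1 part of the geometric product vB).
Using e1_|e12 = e2, e2_|e12 = -e1, e1_|e13 = e3, e3_|e13 = -e1, e2_|e23 = e3, e3_|e23 = -e2:
e1 coeff: -v2*b12 - v3*b13 = -(-2)*(3) - (-4)*(-1) = 2
e2 coeff: v1*b12 - v3*b23 = (-2)*(3) - (-4)*(-4) = -22
e3 coeff: v1*b13 + v2*b23 = (-2)*(-1) + (-2)*(-4) = 10
v _| B = 2*e1 - 22*e2 + 10*e3


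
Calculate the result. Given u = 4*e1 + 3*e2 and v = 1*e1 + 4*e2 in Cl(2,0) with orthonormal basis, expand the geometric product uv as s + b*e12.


Expand: (4*e1 + 3*e2)(1*e1 + 4*e2)
= 4*1*e1e1 + 4*4*e1e2 + 3*1*e2e1 + 3*4*e2e2
Using e1^2 = e2^2 = 1, e2e1 = -e1e2:
Scalar part s = 4*1 + 3*4 = 4 + 12 = 16
Bivector part b = 4*4 - 3*1 = 16 - 3 = 13
uv = 16 + 13*e12


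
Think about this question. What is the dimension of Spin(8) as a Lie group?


Spin(n) double-covers SO(n); both have Lie algebra so(n) of dimension n(n-1)/2.
n = 8
n(n-1) = 8 * 7 = 56
dim Spin(8) = 56/2 = 28


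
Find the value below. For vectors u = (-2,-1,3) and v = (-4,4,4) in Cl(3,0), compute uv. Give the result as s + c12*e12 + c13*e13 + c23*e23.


In Cl(3,0): e_i^2 = 1, e_ie_j = -e_je_i for i != j.
Scalar part = u . v = (-2)*(-4) + (-1)*4 + 3*4
= 8 + (-4) + 12 = 16
e12 coeff = (-2)*4 - (-1)*(-4) = -8 - 4 = -12
e13 coeff = (-2)*4 - 3*(-4) = -8 - (-12) = 4
e23 coeff = (-1)*4 - 3*4 = -4 - 12 = -16
uv = 16 - 12*e12 + 4*e13 - 16*e23


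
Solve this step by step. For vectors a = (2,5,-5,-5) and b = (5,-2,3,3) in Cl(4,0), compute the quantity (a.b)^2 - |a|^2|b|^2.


a . b = 2*5 + 5*(-2) + (-5)*3 + (-5)*3
= 10 + (-10) + (-15) + (-15) = -30
|a|^2 = 2^2 + 5^2 + (-5)^2 + (-5)^2 = 79
|b|^2 = 5^2 + (-2)^2 + 3^2 + 3^2 = 47
(a.b)^2 = (-30)^2 = 900
|a|^2 * |b|^2 = 79 * 47 = 3713
Result = 900 - 3713 = -2813


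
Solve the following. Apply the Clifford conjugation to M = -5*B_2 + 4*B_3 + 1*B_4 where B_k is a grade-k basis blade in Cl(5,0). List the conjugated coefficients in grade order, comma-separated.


Clifford conjugate sign for grade k: (-1)^(k(k+1)/2)
Grade 2: (-1)^(2*3/2) = (-1)^3 = -1, coeff -5 -> 5
Grade 3: (-1)^(3*4/2) = (-1)^6 = 1, coeff 4 -> 4
Grade 4: (-1)^(4*5/2) = (-1)^10 = 1, coeff 1 -> 1
Conjugated coefficients: 5, 4, 1


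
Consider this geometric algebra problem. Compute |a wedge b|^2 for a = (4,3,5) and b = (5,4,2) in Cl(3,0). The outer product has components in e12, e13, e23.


a wedge b = (a1*b2 - a2*b1)*e12 + (a1*b3 - a3*b1)*e13 + (a2*b3 - a3*b2)*e23
e12 coeff: 4*4 - 3*5 = 16 - 15 = 1
e13 coeff: 4*2 - 5*5 = 8 - 25 = -17
e23 coeff: 3*2 - 5*4 = 6 - 20 = -14
|a wedge b|^2 = 1^2 + (-17)^2 + (-14)^2
= 1 + 289 + 196
= 486


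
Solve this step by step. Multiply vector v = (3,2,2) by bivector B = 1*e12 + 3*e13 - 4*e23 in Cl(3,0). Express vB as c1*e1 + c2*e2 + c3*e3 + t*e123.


vB has grade-1 (vector) and grade-3 (trivector) parts: vB = (v _| B) + (v ^ B).
Vector part <vB>_1:
  e1: -v2*b12 - v3*b13 = -(2)*(1) - (2)*(3) = -8
  e2: v1*b12 - v3*b23 = (3)*(1) - (2)*(-4) = 11
  e3: v1*b13 + v2*b23 = (3)*(3) + (2)*(-4) = 1
Trivector part <vB>_3:
  e123: v1*b23 - v2*b13 + v3*b12 = (3)*(-4) - (2)*(3) + (2)*(1) = -16
vB = -8*e1 + 11*e2 + 1*e3 - 16*e123


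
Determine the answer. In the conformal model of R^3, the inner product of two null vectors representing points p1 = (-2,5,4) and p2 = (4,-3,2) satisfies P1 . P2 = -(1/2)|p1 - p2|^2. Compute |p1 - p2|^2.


p1 - p2 = (-6, 8, 2)
|p1 - p2|^2 = (-6)^2 + 8^2 + 2^2
= 36 + 64 + 4
= 104


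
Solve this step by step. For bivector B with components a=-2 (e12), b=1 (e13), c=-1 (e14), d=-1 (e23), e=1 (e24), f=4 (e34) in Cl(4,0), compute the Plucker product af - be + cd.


Plucker relation: af - be + cd
a*f = (-2)*4 = -8
b*e = 1*1 = 1
c*d = (-1)*(-1) = 1
af - be + cd = -8 - 1 + 1
= -8


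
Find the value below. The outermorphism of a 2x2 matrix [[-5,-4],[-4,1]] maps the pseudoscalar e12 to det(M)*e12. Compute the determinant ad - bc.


The outermorphism of a linear map f sends e1^e2 to f(e1)^f(e2).
f(e1) = -5*e1 - 4*e2
f(e2) = -4*e1 + 1*e2
f(e1) ^ f(e2) = (-5*e1 - 4*e2) ^ (-4*e1 + 1*e2)
= (-5)*1*e12 + (-4)*(-4)*e21
= (-5 - 16)*e12
= -21*e12
Coefficient = -21


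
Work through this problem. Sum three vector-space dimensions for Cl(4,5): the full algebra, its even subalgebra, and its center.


n = 4 + 5 = 9
Total dim = 2^9 = 512
Even subalgebra dim = 2^8 = 256
n is odd, so center dim = 2
Sum = 512 + 256 + 2 = 770


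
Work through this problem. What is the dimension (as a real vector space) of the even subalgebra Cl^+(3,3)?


Even subalgebra dimension = 2^(n-1)
n = 3 + 3 = 6
2^(6 - 1) = 2^5 = 32
Verification: sum of C(6,k) for even k = 1 + 15 + 15 + 1 = 32
Result = 32


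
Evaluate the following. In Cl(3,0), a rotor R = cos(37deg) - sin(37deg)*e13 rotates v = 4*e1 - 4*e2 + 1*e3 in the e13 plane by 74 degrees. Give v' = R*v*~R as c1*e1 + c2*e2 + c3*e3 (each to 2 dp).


Rotor R = cos(37deg) - sin(37deg)*e13
Rotation angle theta = 2 * 37 = 74 degrees in the e13 plane (e1 -> e3).
The component perpendicular to the plane (e2) is invariant: v'_2 = v2 = -4.00
cos(74deg) = 0.2756, sin(74deg) = 0.9613
v'_1 = v1*cos(theta) - v3*sin(theta) = 4*0.2756 - 1*0.9613 = 0.14
v'_3 = v1*sin(theta) + v3*cos(theta) = 4*0.9613 + 1*0.2756 = 4.12
v' = 0.14*e1 - 4.00*e2 + 4.12*e3


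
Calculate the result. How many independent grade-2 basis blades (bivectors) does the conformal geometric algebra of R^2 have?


The conformal model of R^2 uses Cl(3,1) with m = 2 + 2 = 4 generators.
Number of grade-2 blades = C(m, 2) = C(4, 2)
= 4*3/2 = 6


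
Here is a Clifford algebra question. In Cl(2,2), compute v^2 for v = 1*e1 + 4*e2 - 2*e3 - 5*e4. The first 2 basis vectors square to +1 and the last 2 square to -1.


v^2 = sum of c_i^2 * e_i^2
Positive signature terms (e_i^2 = +1): 1^2 + 4^2 = 17
Negative signature terms (e_j^2 = -1): (-2)^2 + (-5)^2 = 29
v^2 = 17 - 29 = -12


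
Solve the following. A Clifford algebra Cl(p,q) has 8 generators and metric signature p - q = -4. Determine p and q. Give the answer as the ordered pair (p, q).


We need p + q = 8 and p - q = -4.
Adding: 2p = 8 + (-4) = 4, so p = 2.
Then q = 8 - 2 = 6.
(p, q) = (2, 6)


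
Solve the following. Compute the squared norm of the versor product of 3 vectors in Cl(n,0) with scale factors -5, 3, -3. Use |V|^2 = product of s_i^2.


Each vector v_i has |v_i|^2 = s_i^2
Squared scales: (-5)^2 = 25, 3^2 = 9, (-3)^2 = 9
|V|^2 = 25 * 9 * 9
= 2025


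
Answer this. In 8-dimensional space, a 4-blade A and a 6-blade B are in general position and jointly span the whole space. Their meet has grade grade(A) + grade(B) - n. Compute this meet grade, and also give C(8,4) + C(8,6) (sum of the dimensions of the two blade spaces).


Meet grade = grade(A) + grade(B) - n
= 4 + 6 - 8 = 2
C(8,4) = 70
C(8,6) = 28
dim_A + dim_B = 70 + 28 = 98


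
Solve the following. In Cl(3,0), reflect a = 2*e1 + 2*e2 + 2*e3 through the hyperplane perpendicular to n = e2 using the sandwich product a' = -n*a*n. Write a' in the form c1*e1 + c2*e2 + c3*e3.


Reflection formula: a' = -n*a*n, with n = e2 (unit vector, n^2 = 1).
For reflection through hyperplane perp to e2:
The component along e2 flips sign, others stay.
a = (2, 2, 2)
a' = (2, -2, 2)
a' = 2*e1 - 2*e2 + 2*e3


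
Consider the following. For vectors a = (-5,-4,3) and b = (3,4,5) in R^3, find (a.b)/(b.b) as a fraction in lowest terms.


Projection coefficient = (a . b) / (b . b)
a . b = (-5)*3 + (-4)*4 + 3*5
= -15 + (-16) + 15 = -16
b . b = 3^2 + 4^2 + 5^2
= 9 + 16 + 25 = 50
Coefficient = -16/50
In lowest terms: -8/25


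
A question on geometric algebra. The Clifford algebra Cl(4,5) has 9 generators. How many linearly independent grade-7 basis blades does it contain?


Number of grade-k basis blades in Cl(p,q) with n = p + q is C(n, k).
n = 4 + 5 = 9
C(9, 7) = 9! / (7! * 2!)
= 362880 / (5040 * 2)
= 36


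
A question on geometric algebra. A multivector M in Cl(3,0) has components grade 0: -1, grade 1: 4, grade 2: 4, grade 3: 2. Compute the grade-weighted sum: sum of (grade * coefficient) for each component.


Grade-weighted sum = sum of grade_k * coefficient_k
0*(-1) = 0
1*4 = 4
2*4 = 8
3*2 = 6
Total = 0 + 4 + 8 + 6 = 18


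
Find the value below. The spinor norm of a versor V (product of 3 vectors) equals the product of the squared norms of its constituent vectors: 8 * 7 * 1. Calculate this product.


Spinor norm N(V) = |v1|^2 * |v2|^2 * ... * |v3|^2
= 8 * 7 * 1
Running product: 8, 56, 56
N(V) = 56


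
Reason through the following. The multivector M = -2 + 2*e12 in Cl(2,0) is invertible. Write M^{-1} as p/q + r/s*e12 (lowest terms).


M = -2 + 2*e12, where e12^2 = -1.
Since M commutes with its reverse ~M = a - b*e12, M * ~M = a^2 - b^2*e12^2 = a^2 + b^2.
So M^{-1} = ~M / (a^2 + b^2) = (a - b*e12)/(a^2 + b^2).
a^2 + b^2 = 4 + 4 = 8
Scalar part = -2/8 = -1/4
Bivector coeff = -2/8 = -1/4
M^{-1} = -1/4 - 1/4*e12


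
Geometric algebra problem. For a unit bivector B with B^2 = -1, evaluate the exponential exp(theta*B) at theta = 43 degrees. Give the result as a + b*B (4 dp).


For a unit bivector B with B^2 = -1, the exponential series gives
e^(theta*B) = cos(theta) + sin(theta)*B (the GA analogue of Euler's formula).
theta = 43 degrees = 0.750492 rad
cos(43 deg) = 0.7314
sin(43 deg) = 0.6820
exp(theta*B) = 0.7314 + 0.6820*B


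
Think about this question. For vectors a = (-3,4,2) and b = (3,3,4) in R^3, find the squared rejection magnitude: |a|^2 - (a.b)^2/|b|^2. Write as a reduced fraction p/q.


|a|^2 = (-3)^2 + 4^2 + 2^2 = 29
|b|^2 = 3^2 + 3^2 + 4^2 = 34
a . b = (-3)*3 + 4*3 + 2*4 = 11
(a.b)^2 = 11^2 = 121
|rej|^2 = 29 - 121/34
= (986 - 121)/34
= 865/34
In lowest terms: 865/34


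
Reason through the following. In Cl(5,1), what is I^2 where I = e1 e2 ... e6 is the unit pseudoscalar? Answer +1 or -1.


The pseudoscalar I = e1...e_n (product of all n generators) of Cl(p,q) satisfies I^2 = (-1)^(q + n(n-1)/2).
p = 5, q = 1, n = p + q = 6
n(n-1)/2 = 6 * 5 / 2 = 15
Exponent = q + n(n-1)/2 = 1 + 15 = 16
I^2 = (-1)^16 = +1


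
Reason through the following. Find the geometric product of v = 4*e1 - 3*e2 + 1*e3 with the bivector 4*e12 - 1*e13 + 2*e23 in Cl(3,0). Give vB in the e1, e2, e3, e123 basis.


vB has grade-1 (vector) and grade-3 (trivector) parts: vB = (v _| B) + (v ^ B).
Vector part <vB>_1:
  e1: -v2*b12 - v3*b13 = -(-3)*(4) - (1)*(-1) = 13
  e2: v1*b12 - v3*b23 = (4)*(4) - (1)*(2) = 14
  e3: v1*b13 + v2*b23 = (4)*(-1) + (-3)*(2) = -10
Trivector part <vB>_3:
  e123: v1*b23 - v2*b13 + v3*b12 = (4)*(2) - (-3)*(-1) + (1)*(4) = 9
vB = 13*e1 + 14*e2 - 10*e3 + 9*e123


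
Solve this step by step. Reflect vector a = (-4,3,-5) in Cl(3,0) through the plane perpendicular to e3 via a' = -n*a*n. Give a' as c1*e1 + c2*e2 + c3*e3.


Reflection formula: a' = -n*a*n, with n = e3 (unit vector, n^2 = 1).
For reflection through hyperplane perp to e3:
The component along e3 flips sign, others stay.
a = (-4, 3, -5)
a' = (-4, 3, 5)
a' = -4*e1 + 3*e2 + 5*e3


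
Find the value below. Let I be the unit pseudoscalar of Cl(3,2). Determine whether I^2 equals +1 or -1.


The pseudoscalar I = e1...e_n (product of all n generators) of Cl(p,q) satisfies I^2 = (-1)^(q + n(n-1)/2).
p = 3, q = 2, n = p + q = 5
n(n-1)/2 = 5 * 4 / 2 = 10
Exponent = q + n(n-1)/2 = 2 + 10 = 12
I^2 = (-1)^12 = +1


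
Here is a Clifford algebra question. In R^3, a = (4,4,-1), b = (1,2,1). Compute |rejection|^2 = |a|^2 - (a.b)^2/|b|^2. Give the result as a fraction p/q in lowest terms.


|a|^2 = 4^2 + 4^2 + (-1)^2 = 33
|b|^2 = 1^2 + 2^2 + 1^2 = 6
a . b = 4*1 + 4*2 + (-1)*1 = 11
(a.b)^2 = 11^2 = 121
|rej|^2 = 33 - 121/6
= (198 - 121)/6
= 77/6
In lowest terms: 77/6


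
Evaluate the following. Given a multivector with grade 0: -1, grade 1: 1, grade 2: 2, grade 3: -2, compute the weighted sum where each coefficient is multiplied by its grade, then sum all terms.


Grade-weighted sum = sum of grade_k * coefficient_k
0*(-1) = 0
1*1 = 1
2*2 = 4
3*(-2) = -6
Total = 0 + 1 + 4 + (-6) = -1


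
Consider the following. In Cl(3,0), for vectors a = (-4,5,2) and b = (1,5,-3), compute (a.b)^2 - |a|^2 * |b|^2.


a . b = (-4)*1 + 5*5 + 2*(-3)
= -4 + 25 + (-6) = 15
|a|^2 = (-4)^2 + 5^2 + 2^2 = 45
|b|^2 = 1^2 + 5^2 + (-3)^2 = 35
(a.b)^2 = 15^2 = 225
|a|^2 * |b|^2 = 45 * 35 = 1575
Result = 225 - 1575 = -1350


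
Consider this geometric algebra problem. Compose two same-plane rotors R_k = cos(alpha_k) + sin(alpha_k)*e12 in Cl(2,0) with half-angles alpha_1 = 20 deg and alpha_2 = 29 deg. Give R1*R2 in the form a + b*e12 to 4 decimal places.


Same-plane rotors commute and their half-angles add:
R1*R2 = cos(a1 + a2) + sin(a1 + a2)*e12.
a1 + a2 = 20 + 29 = 49 deg
cos(49 deg) = 0.6561
sin(49 deg) = 0.7547
R1*R2 = 0.6561 + 0.7547*e12


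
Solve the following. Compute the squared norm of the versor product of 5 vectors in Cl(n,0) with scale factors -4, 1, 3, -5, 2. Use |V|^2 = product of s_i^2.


Each vector v_i has |v_i|^2 = s_i^2
Squared scales: (-4)^2 = 16, 1^2 = 1, 3^2 = 9, (-5)^2 = 25, 2^2 = 4
|V|^2 = 16 * 1 * 9 * 25 * 4
= 14400


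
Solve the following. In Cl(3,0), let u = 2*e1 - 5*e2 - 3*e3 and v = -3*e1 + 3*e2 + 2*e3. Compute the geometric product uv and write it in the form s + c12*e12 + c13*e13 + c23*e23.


In Cl(3,0): e_i^2 = 1, e_ie_j = -e_je_i for i != j.
Scalar part = u . v = 2*(-3) + (-5)*3 + (-3)*2
= -6 + (-15) + (-6) = -27
e12 coeff = 2*3 - (-5)*(-3) = 6 - 15 = -9
e13 coeff = 2*2 - (-3)*(-3) = 4 - 9 = -5
e23 coeff = (-5)*2 - (-3)*3 = -10 - (-9) = -1
uv = -27 - 9*e12 - 5*e13 - 1*e23


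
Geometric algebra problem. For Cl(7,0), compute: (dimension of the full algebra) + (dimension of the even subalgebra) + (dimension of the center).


n = 7 + 0 = 7
Total dim = 2^7 = 128
Even subalgebra dim = 2^6 = 64
n is odd, so center dim = 2
Sum = 128 + 64 + 2 = 194


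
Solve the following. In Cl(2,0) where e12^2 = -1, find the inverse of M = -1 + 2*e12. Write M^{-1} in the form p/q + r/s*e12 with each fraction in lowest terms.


M = -1 + 2*e12, where e12^2 = -1.
Since M commutes with its reverse ~M = a - b*e12, M * ~M = a^2 - b^2*e12^2 = a^2 + b^2.
So M^{-1} = ~M / (a^2 + b^2) = (a - b*e12)/(a^2 + b^2).
a^2 + b^2 = 1 + 4 = 5
Scalar part = -1/5 = -1/5
Bivector coeff = -2/5 = -2/5
M^{-1} = -1/5 - 2/5*e12


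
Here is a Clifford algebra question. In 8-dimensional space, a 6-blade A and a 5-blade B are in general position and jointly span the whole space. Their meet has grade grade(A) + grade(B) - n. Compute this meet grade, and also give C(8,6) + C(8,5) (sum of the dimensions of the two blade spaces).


Meet grade = grade(A) + grade(B) - n
= 6 + 5 - 8 = 3
C(8,6) = 28
C(8,5) = 56
dim_A + dim_B = 28 + 56 = 84


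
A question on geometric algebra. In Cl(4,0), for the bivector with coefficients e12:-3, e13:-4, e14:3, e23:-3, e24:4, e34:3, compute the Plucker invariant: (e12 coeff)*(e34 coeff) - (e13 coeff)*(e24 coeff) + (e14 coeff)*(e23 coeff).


Plucker relation: af - be + cd
a*f = (-3)*3 = -9
b*e = (-4)*4 = -16
c*d = 3*(-3) = -9
af - be + cd = -9 - (-16) + (-9)
= -2
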